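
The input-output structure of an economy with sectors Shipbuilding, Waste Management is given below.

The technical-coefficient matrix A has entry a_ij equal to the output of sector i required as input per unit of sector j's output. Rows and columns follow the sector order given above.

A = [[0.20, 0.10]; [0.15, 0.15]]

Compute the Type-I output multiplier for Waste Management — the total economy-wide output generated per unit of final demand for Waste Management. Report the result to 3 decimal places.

m_2 = 1.353

I − A =
  [   0.80    -0.10]
  [  -0.15     0.85]
det(I−A) = (0.80)(0.85) − (-0.10)(-0.15) = 0.6650
adj(I−A) = [[0.85, 0.10], [0.15, 0.80]]
(I − A)⁻¹ = adj(I−A) / det(I−A) ≈
  [   1.2782     0.1504]
  [   0.2256     1.2030]
The output multiplier for sector j is the column-j sum of the Leontief inverse (I − A)⁻¹ = adj(I−A) / det(I−A).
Column 2 of adj(I−A): (0.10, 0.80); det(I−A) = 0.6650.
m_2 = (0.10 + 0.80) / 0.6650 = 0.90 / 0.6650 ≈ 1.353.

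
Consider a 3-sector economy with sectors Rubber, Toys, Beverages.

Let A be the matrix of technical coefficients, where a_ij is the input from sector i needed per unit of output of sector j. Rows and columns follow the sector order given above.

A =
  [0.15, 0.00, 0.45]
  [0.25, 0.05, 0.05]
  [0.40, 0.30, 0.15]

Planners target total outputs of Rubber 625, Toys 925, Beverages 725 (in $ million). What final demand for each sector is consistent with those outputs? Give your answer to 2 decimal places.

I − A =
  [   0.85     0.00    -0.45]
  [  -0.25     0.95    -0.05]
  [  -0.40    -0.30     0.85]
d = (I − A) x:
  d_1 = (+0.85)·625 + (+0.00)·925 + (-0.45)·725 = 205.00
  d_2 = (-0.25)·625 + (+0.95)·925 + (-0.05)·725 = 686.25
  d_3 = (-0.40)·625 + (-0.30)·925 + (+0.85)·725 = 88.75

d_1 = 205.00, d_2 = 686.25, d_3 = 88.75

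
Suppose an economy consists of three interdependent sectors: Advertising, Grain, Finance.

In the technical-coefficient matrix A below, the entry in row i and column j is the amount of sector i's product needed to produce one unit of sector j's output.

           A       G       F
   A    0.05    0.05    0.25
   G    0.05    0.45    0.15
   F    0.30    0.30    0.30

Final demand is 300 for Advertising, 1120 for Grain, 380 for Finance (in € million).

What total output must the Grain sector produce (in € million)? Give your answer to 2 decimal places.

I − A =
  [   0.95    -0.05    -0.25]
  [  -0.05     0.55    -0.15]
  [  -0.30    -0.30     0.70]
Cofactors of I−A, C_ij = (−1)^(i+j)·(minor ij) (rows/columns in the sector order above):
  C_11 = (0.55)(0.70) − (-0.15)(-0.30) = 0.3400
  C_12 = −[(-0.05)(0.70) − (-0.15)(-0.30)] = 0.0800
  C_13 = (-0.05)(-0.30) − (0.55)(-0.30) = 0.1800
  C_21 = −[(-0.05)(0.70) − (-0.25)(-0.30)] = 0.1100
  C_22 = (0.95)(0.70) − (-0.25)(-0.30) = 0.5900
  C_23 = −[(0.95)(-0.30) − (-0.05)(-0.30)] = 0.3000
  C_31 = (-0.05)(-0.15) − (-0.25)(0.55) = 0.1450
  C_32 = −[(0.95)(-0.15) − (-0.25)(-0.05)] = 0.1550
  C_33 = (0.95)(0.55) − (-0.05)(-0.05) = 0.5200
det(I−A) = Σ_j (I−A)_1j·C_1j = (0.95)(0.3400) + (-0.05)(0.0800) + (-0.25)(0.1800) = 0.2740
adj(I−A) = Cᵀ =
  [ 0.3400   0.1100   0.1450]
  [ 0.0800   0.5900   0.1550]
  [ 0.1800   0.3000   0.5200]
(I − A)⁻¹ = adj(I−A) / det(I−A) ≈
  [   1.2409     0.4015     0.5292]
  [   0.2920     2.1533     0.5657]
  [   0.6569     1.0949     1.8978]
x = (I − A)⁻¹ d = adj(I−A)·d / det(I−A), with det(I−A) = 0.2740:
  x_A = (0.3400·300 + 0.1100·1120 + 0.1450·380) / 0.2740 = 280.30 / 0.2740 ≈ 1022.99
  x_G = (0.0800·300 + 0.5900·1120 + 0.1550·380) / 0.2740 = 743.70 / 0.2740 ≈ 2714.23
  x_F = (0.1800·300 + 0.3000·1120 + 0.5200·380) / 0.2740 = 587.60 / 0.2740 ≈ 2144.53

x_G = 2714.23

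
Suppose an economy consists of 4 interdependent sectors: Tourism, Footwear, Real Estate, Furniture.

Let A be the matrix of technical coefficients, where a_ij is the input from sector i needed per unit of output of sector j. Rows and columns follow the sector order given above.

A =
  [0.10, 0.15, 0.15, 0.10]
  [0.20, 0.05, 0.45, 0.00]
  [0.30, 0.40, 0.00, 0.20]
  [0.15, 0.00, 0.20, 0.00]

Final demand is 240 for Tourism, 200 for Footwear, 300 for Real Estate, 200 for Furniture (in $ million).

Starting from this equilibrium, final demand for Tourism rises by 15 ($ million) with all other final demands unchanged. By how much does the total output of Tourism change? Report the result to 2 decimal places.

I − A =
  [   0.90    -0.15    -0.15    -0.10]
  [  -0.20     0.95    -0.45     0.00]
  [  -0.30    -0.40     1.00    -0.20]
  [  -0.15     0.00    -0.20     1.00]
Compute the cofactors C_ij = (−1)^(i+j)·(3×3 minor ij) of I−A; the adjugate is their transpose:
adj(I−A) = Cᵀ =
  [ 0.73200   0.21200   0.22900   0.11900]
  [ 0.34050   0.79350   0.43225   0.12050]
  [ 0.39350   0.40350   0.81075   0.20150]
  [ 0.18850   0.11250   0.19650   0.58800]
det(I−A) = Σ_j (I−A)_1j·C_1j = (0.90)(0.73200) + (-0.15)(0.34050) + (-0.15)(0.39350) + (-0.10)(0.18850) = 0.52985
(I − A)⁻¹ = adj(I−A) / det(I−A) ≈
  [   1.3815     0.4001     0.4322     0.2246]
  [   0.6426     1.4976     0.8158     0.2274]
  [   0.7427     0.7615     1.5302     0.3803]
  [   0.3558     0.2123     0.3709     1.1097]
Δx = (I − A)⁻¹ Δd with Δd having +15 in the Tourism component and 0 elsewhere.
So Δx_1 = L_11 · (+15), where L_11 = adj(I−A)_11 / det(I−A) = 0.73200 / 0.52985.
Δx_1 = 0.73200 × (+15) / 0.52985 = 10.98 / 0.52985 ≈ 20.72.

Δx_1 = 20.72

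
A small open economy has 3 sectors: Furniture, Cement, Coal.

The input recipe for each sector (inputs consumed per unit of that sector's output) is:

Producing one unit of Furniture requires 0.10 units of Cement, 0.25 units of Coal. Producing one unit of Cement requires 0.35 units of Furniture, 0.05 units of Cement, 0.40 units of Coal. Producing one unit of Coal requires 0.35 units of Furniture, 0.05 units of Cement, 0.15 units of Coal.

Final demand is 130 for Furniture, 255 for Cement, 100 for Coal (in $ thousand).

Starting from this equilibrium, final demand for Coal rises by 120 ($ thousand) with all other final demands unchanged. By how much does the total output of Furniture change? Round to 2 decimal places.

I − A =
  [   1.00    -0.35    -0.35]
  [  -0.10     0.95    -0.05]
  [  -0.25    -0.40     0.85]
Cofactors of I−A, C_ij = (−1)^(i+j)·(minor ij) (rows/columns in the sector order above):
  C_11 = (0.95)(0.85) − (-0.05)(-0.40) = 0.7875
  C_12 = −[(-0.10)(0.85) − (-0.05)(-0.25)] = 0.0975
  C_13 = (-0.10)(-0.40) − (0.95)(-0.25) = 0.2775
  C_21 = −[(-0.35)(0.85) − (-0.35)(-0.40)] = 0.4375
  C_22 = (1.00)(0.85) − (-0.35)(-0.25) = 0.7625
  C_23 = −[(1.00)(-0.40) − (-0.35)(-0.25)] = 0.4875
  C_31 = (-0.35)(-0.05) − (-0.35)(0.95) = 0.3500
  C_32 = −[(1.00)(-0.05) − (-0.35)(-0.10)] = 0.0850
  C_33 = (1.00)(0.95) − (-0.35)(-0.10) = 0.9150
det(I−A) = Σ_j (I−A)_1j·C_1j = (1.00)(0.7875) + (-0.35)(0.0975) + (-0.35)(0.2775) = 0.65625
adj(I−A) = Cᵀ =
  [ 0.7875   0.4375   0.3500]
  [ 0.0975   0.7625   0.0850]
  [ 0.2775   0.4875   0.9150]
(I − A)⁻¹ = adj(I−A) / det(I−A) ≈
  [   1.2000     0.6667     0.5333]
  [   0.1486     1.1619     0.1295]
  [   0.4229     0.7429     1.3943]
Δx = (I − A)⁻¹ Δd with Δd having +120 in the Coal component and 0 elsewhere.
So Δx_1 = L_13 · (+120), where L_13 = adj(I−A)_13 / det(I−A) = 0.3500 / 0.65625.
Δx_1 = 0.3500 × (+120) / 0.65625 = 42.00 / 0.65625 = 64.00.

Δx_1 = 64.00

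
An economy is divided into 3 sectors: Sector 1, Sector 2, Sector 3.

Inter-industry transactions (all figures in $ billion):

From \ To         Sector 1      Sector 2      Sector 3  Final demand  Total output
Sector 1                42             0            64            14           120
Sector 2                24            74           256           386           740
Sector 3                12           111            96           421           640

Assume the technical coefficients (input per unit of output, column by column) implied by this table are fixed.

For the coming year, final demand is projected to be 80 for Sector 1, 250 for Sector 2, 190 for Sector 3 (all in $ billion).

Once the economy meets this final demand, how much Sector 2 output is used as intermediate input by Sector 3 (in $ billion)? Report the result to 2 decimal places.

Technical coefficients a_ij = z_ij / X_j:
  a_11 = 42/120 = 0.35, a_21 = 24/120 = 0.20, a_31 = 12/120 = 0.10
  a_12 = 0/740 = 0.00, a_22 = 74/740 = 0.10, a_32 = 111/740 = 0.15
  a_13 = 64/640 = 0.10, a_23 = 256/640 = 0.40, a_33 = 96/640 = 0.15
I − A =
  [   0.65     0.00    -0.10]
  [  -0.20     0.90    -0.40]
  [  -0.10    -0.15     0.85]
Cofactors of I−A, C_ij = (−1)^(i+j)·(minor ij) (rows/columns in the sector order above):
  C_11 = (0.90)(0.85) − (-0.40)(-0.15) = 0.7050
  C_12 = −[(-0.20)(0.85) − (-0.40)(-0.10)] = 0.2100
  C_13 = (-0.20)(-0.15) − (0.90)(-0.10) = 0.1200
  C_21 = −[(0.00)(0.85) − (-0.10)(-0.15)] = 0.0150
  C_22 = (0.65)(0.85) − (-0.10)(-0.10) = 0.5425
  C_23 = −[(0.65)(-0.15) − (0.00)(-0.10)] = 0.0975
  C_31 = (0.00)(-0.40) − (-0.10)(0.90) = 0.0900
  C_32 = −[(0.65)(-0.40) − (-0.10)(-0.20)] = 0.2800
  C_33 = (0.65)(0.90) − (0.00)(-0.20) = 0.5850
det(I−A) = Σ_j (I−A)_1j·C_1j = (0.65)(0.7050) + (0.00)(0.2100) + (-0.10)(0.1200) = 0.44625
adj(I−A) = Cᵀ =
  [ 0.7050   0.0150   0.0900]
  [ 0.2100   0.5425   0.2800]
  [ 0.1200   0.0975   0.5850]
(I − A)⁻¹ = adj(I−A) / det(I−A) ≈
  [   1.5798     0.0336     0.2017]
  [   0.4706     1.2157     0.6275]
  [   0.2689     0.2185     1.3109]
First solve x = (I − A)⁻¹ d = adj(I−A)·d / det(I−A); in particular x_3 = (0.1200·80 + 0.0975·250 + 0.5850·190) / 0.44625 = 145.125 / 0.44625 ≈ 325.2101.
Intermediate flow from 2 to 3: z_23 = a_23 · x_3 = 0.40 × 145.125 / 0.44625 = 58.05 / 0.44625 ≈ 130.08.

z_23 = 130.08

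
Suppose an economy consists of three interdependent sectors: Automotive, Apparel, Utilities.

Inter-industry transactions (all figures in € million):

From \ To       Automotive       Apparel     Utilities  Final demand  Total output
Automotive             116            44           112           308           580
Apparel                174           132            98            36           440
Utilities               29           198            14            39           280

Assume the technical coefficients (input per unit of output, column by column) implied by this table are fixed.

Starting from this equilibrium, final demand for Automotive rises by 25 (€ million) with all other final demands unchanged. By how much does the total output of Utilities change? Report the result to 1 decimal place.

Δx_3 = 13.8

Technical coefficients a_ij = z_ij / X_j:
  a_11 = 116/580 = 0.20, a_21 = 174/580 = 0.30, a_31 = 29/580 = 0.05
  a_12 = 44/440 = 0.10, a_22 = 132/440 = 0.30, a_32 = 198/440 = 0.45
  a_13 = 112/280 = 0.40, a_23 = 98/280 = 0.35, a_33 = 14/280 = 0.05
I − A =
  [   0.80    -0.10    -0.40]
  [  -0.30     0.70    -0.35]
  [  -0.05    -0.45     0.95]
Cofactors of I−A, C_ij = (−1)^(i+j)·(minor ij) (rows/columns in the sector order above):
  C_11 = (0.70)(0.95) − (-0.35)(-0.45) = 0.5075
  C_12 = −[(-0.30)(0.95) − (-0.35)(-0.05)] = 0.3025
  C_13 = (-0.30)(-0.45) − (0.70)(-0.05) = 0.1700
  C_21 = −[(-0.10)(0.95) − (-0.40)(-0.45)] = 0.2750
  C_22 = (0.80)(0.95) − (-0.40)(-0.05) = 0.7400
  C_23 = −[(0.80)(-0.45) − (-0.10)(-0.05)] = 0.3650
  C_31 = (-0.10)(-0.35) − (-0.40)(0.70) = 0.3150
  C_32 = −[(0.80)(-0.35) − (-0.40)(-0.30)] = 0.4000
  C_33 = (0.80)(0.70) − (-0.10)(-0.30) = 0.5300
det(I−A) = Σ_j (I−A)_1j·C_1j = (0.80)(0.5075) + (-0.10)(0.3025) + (-0.40)(0.1700) = 0.30775
adj(I−A) = Cᵀ =
  [ 0.5075   0.2750   0.3150]
  [ 0.3025   0.7400   0.4000]
  [ 0.1700   0.3650   0.5300]
(I − A)⁻¹ = adj(I−A) / det(I−A) ≈
  [   1.6491     0.8936     1.0236]
  [   0.9829     2.4045     1.2998]
  [   0.5524     1.1860     1.7222]
Δx = (I − A)⁻¹ Δd with Δd having +25 in the Automotive component and 0 elsewhere.
So Δx_3 = L_31 · (+25), where L_31 = adj(I−A)_31 / det(I−A) = 0.1700 / 0.30775.
Δx_3 = 0.1700 × (+25) / 0.30775 = 4.25 / 0.30775 ≈ 13.8.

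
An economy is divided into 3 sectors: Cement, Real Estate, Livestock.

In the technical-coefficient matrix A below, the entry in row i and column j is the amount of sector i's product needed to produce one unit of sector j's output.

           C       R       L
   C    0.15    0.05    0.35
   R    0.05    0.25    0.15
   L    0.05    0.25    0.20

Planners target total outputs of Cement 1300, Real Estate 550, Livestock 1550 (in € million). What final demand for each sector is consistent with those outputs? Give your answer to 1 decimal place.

I − A =
  [   0.85    -0.05    -0.35]
  [  -0.05     0.75    -0.15]
  [  -0.05    -0.25     0.80]
d = (I − A) x:
  d_C = (+0.85)·1300 + (-0.05)·550 + (-0.35)·1550 = 535.0
  d_R = (-0.05)·1300 + (+0.75)·550 + (-0.15)·1550 = 115.0
  d_L = (-0.05)·1300 + (-0.25)·550 + (+0.80)·1550 = 1037.5

d_C = 535.0, d_R = 115.0, d_L = 1037.5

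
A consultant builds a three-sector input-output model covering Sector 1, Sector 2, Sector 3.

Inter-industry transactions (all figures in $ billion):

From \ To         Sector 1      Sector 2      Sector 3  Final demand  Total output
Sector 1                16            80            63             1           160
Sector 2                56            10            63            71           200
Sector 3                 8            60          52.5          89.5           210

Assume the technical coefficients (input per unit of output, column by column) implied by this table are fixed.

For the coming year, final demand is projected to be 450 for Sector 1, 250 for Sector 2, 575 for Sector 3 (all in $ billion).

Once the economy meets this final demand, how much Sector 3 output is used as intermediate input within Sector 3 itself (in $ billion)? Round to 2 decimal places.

Technical coefficients a_ij = z_ij / X_j:
  a_11 = 16/160 = 0.10, a_21 = 56/160 = 0.35, a_31 = 8/160 = 0.05
  a_12 = 80/200 = 0.40, a_22 = 10/200 = 0.05, a_32 = 60/200 = 0.30
  a_13 = 63/210 = 0.30, a_23 = 63/210 = 0.30, a_33 = 52.5/210 = 0.25
I − A =
  [   0.90    -0.40    -0.30]
  [  -0.35     0.95    -0.30]
  [  -0.05    -0.30     0.75]
Cofactors of I−A, C_ij = (−1)^(i+j)·(minor ij) (rows/columns in the sector order above):
  C_11 = (0.95)(0.75) − (-0.30)(-0.30) = 0.6225
  C_12 = −[(-0.35)(0.75) − (-0.30)(-0.05)] = 0.2775
  C_13 = (-0.35)(-0.30) − (0.95)(-0.05) = 0.1525
  C_21 = −[(-0.40)(0.75) − (-0.30)(-0.30)] = 0.3900
  C_22 = (0.90)(0.75) − (-0.30)(-0.05) = 0.6600
  C_23 = −[(0.90)(-0.30) − (-0.40)(-0.05)] = 0.2900
  C_31 = (-0.40)(-0.30) − (-0.30)(0.95) = 0.4050
  C_32 = −[(0.90)(-0.30) − (-0.30)(-0.35)] = 0.3750
  C_33 = (0.90)(0.95) − (-0.40)(-0.35) = 0.7150
det(I−A) = Σ_j (I−A)_1j·C_1j = (0.90)(0.6225) + (-0.40)(0.2775) + (-0.30)(0.1525) = 0.4035
adj(I−A) = Cᵀ =
  [ 0.6225   0.3900   0.4050]
  [ 0.2775   0.6600   0.3750]
  [ 0.1525   0.2900   0.7150]
(I − A)⁻¹ = adj(I−A) / det(I−A) ≈
  [   1.5428     0.9665     1.0037]
  [   0.6877     1.6357     0.9294]
  [   0.3779     0.7187     1.7720]
First solve x = (I − A)⁻¹ d = adj(I−A)·d / det(I−A); in particular x_3 = (0.1525·450 + 0.2900·250 + 0.7150·575) / 0.4035 = 552.25 / 0.4035 ≈ 1368.6493.
Intermediate flow from 3 to 3: z_33 = a_33 · x_3 = 0.25 × 552.25 / 0.4035 = 138.0625 / 0.4035 ≈ 342.16.

z_33 = 342.16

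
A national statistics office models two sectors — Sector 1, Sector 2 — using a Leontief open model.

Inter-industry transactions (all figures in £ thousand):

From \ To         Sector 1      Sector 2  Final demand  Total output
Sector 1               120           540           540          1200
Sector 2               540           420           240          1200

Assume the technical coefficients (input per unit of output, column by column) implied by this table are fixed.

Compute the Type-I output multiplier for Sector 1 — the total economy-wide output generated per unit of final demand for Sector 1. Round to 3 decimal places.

m_1 = 2.876

Technical coefficients a_ij = z_ij / X_j:
  a_11 = 120/1200 = 0.10, a_21 = 540/1200 = 0.45
  a_12 = 540/1200 = 0.45, a_22 = 420/1200 = 0.35
I − A =
  [   0.90    -0.45]
  [  -0.45     0.65]
det(I−A) = (0.90)(0.65) − (-0.45)(-0.45) = 0.3825
adj(I−A) = [[0.65, 0.45], [0.45, 0.90]]
(I − A)⁻¹ = adj(I−A) / det(I−A) ≈
  [   1.6993     1.1765]
  [   1.1765     2.3529]
The output multiplier for sector j is the column-j sum of the Leontief inverse (I − A)⁻¹ = adj(I−A) / det(I−A).
Column 1 of adj(I−A): (0.65, 0.45); det(I−A) = 0.3825.
m_1 = (0.65 + 0.45) / 0.3825 = 1.10 / 0.3825 ≈ 2.876.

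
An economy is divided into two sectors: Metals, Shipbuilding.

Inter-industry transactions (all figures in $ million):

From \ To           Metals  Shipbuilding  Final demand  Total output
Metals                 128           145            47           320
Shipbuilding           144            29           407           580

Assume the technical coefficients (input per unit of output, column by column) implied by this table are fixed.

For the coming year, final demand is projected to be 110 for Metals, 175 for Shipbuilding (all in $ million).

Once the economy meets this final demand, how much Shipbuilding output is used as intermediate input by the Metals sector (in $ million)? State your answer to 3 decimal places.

Technical coefficients a_ij = z_ij / X_j:
  a_MM = 128/320 = 0.40, a_SM = 144/320 = 0.45
  a_MS = 145/580 = 0.25, a_SS = 29/580 = 0.05
I − A =
  [   0.60    -0.25]
  [  -0.45     0.95]
det(I−A) = (0.60)(0.95) − (-0.25)(-0.45) = 0.4575
adj(I−A) = [[0.95, 0.25], [0.45, 0.60]]
(I − A)⁻¹ = adj(I−A) / det(I−A) ≈
  [   2.0765     0.5464]
  [   0.9836     1.3115]
First solve x = (I − A)⁻¹ d = adj(I−A)·d / det(I−A); in particular x_M = (0.95·110 + 0.25·175) / 0.4575 = 148.25 / 0.4575 ≈ 324.04372.
Intermediate flow from S to M: z_SM = a_SM · x_M = 0.45 × 148.25 / 0.4575 = 66.7125 / 0.4575 ≈ 145.820.

z_SM = 145.820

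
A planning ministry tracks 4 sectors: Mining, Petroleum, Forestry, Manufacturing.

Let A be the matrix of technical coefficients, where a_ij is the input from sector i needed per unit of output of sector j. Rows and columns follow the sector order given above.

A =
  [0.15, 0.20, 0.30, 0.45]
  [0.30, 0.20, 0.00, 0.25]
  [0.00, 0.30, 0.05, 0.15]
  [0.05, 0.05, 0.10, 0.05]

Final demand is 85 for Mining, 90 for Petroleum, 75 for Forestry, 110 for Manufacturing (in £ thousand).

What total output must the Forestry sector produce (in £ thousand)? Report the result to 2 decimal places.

I − A =
  [   0.85    -0.20    -0.30    -0.45]
  [  -0.30     0.80     0.00    -0.25]
  [   0.00    -0.30     0.95    -0.15]
  [  -0.05    -0.05    -0.10     0.95]
Compute the cofactors C_ij = (−1)^(i+j)·(3×3 minor ij) of I−A; the adjugate is their transpose:
adj(I−A) = Cᵀ =
  [ 0.690625   0.300125   0.265250   0.448000]
  [ 0.278125   0.730750   0.124000   0.343625]
  [ 0.097500   0.243375   0.551125   0.197250]
  [ 0.061250   0.079875   0.078500   0.562000]
det(I−A) = Σ_j (I−A)_1j·C_1j = (0.85)(0.690625) + (-0.20)(0.278125) + (-0.30)(0.097500) + (-0.45)(0.061250) = 0.47459375
(I − A)⁻¹ = adj(I−A) / det(I−A) ≈
  [   1.4552     0.6324     0.5589     0.9440]
  [   0.5860     1.5397     0.2613     0.7240]
  [   0.2054     0.5128     1.1613     0.4156]
  [   0.1291     0.1683     0.1654     1.1842]
x = (I − A)⁻¹ d = adj(I−A)·d / det(I−A), with det(I−A) = 0.47459375:
  x_1 = (0.690625·85 + 0.300125·90 + 0.265250·75 + 0.448000·110) / 0.47459375 = 154.888125 / 0.47459375 ≈ 326.36
  x_2 = (0.278125·85 + 0.730750·90 + 0.124000·75 + 0.343625·110) / 0.47459375 = 136.506875 / 0.47459375 ≈ 287.63
  x_3 = (0.097500·85 + 0.243375·90 + 0.551125·75 + 0.197250·110) / 0.47459375 = 93.223125 / 0.47459375 ≈ 196.43
  x_4 = (0.061250·85 + 0.079875·90 + 0.078500·75 + 0.562000·110) / 0.47459375 = 80.1025 / 0.47459375 ≈ 168.78

x_3 = 196.43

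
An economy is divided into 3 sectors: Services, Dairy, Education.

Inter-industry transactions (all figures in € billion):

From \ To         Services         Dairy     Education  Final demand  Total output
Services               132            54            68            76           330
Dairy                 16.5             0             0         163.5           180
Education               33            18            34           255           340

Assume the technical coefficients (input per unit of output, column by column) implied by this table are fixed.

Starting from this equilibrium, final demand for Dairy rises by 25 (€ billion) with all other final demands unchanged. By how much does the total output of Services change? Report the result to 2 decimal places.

Technical coefficients a_ij = z_ij / X_j:
  a_SS = 132/330 = 0.40, a_DS = 16.5/330 = 0.05, a_ES = 33/330 = 0.10
  a_SD = 54/180 = 0.30, a_DD = 0/180 = 0.00, a_ED = 18/180 = 0.10
  a_SE = 68/340 = 0.20, a_DE = 0/340 = 0.00, a_EE = 34/340 = 0.10
I − A =
  [   0.60    -0.30    -0.20]
  [  -0.05     1.00     0.00]
  [  -0.10    -0.10     0.90]
Cofactors of I−A, C_ij = (−1)^(i+j)·(minor ij) (rows/columns in the sector order above):
  C_11 = (1.00)(0.90) − (0.00)(-0.10) = 0.9000
  C_12 = −[(-0.05)(0.90) − (0.00)(-0.10)] = 0.0450
  C_13 = (-0.05)(-0.10) − (1.00)(-0.10) = 0.1050
  C_21 = −[(-0.30)(0.90) − (-0.20)(-0.10)] = 0.2900
  C_22 = (0.60)(0.90) − (-0.20)(-0.10) = 0.5200
  C_23 = −[(0.60)(-0.10) − (-0.30)(-0.10)] = 0.0900
  C_31 = (-0.30)(0.00) − (-0.20)(1.00) = 0.2000
  C_32 = −[(0.60)(0.00) − (-0.20)(-0.05)] = 0.0100
  C_33 = (0.60)(1.00) − (-0.30)(-0.05) = 0.5850
det(I−A) = Σ_j (I−A)_1j·C_1j = (0.60)(0.9000) + (-0.30)(0.0450) + (-0.20)(0.1050) = 0.5055
adj(I−A) = Cᵀ =
  [ 0.9000   0.2900   0.2000]
  [ 0.0450   0.5200   0.0100]
  [ 0.1050   0.0900   0.5850]
(I − A)⁻¹ = adj(I−A) / det(I−A) ≈
  [   1.7804     0.5737     0.3956]
  [   0.0890     1.0287     0.0198]
  [   0.2077     0.1780     1.1573]
Δx = (I − A)⁻¹ Δd with Δd having +25 in the Dairy component and 0 elsewhere.
So Δx_S = L_SD · (+25), where L_SD = adj(I−A)_SD / det(I−A) = 0.2900 / 0.5055.
Δx_S = 0.2900 × (+25) / 0.5055 = 7.25 / 0.5055 ≈ 14.34.

Δx_S = 14.34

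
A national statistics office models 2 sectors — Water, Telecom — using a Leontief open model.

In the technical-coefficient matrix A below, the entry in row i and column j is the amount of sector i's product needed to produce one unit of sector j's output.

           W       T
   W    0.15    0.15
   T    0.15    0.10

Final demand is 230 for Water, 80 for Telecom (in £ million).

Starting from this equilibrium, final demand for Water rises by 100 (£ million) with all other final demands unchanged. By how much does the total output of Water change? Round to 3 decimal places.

Δx_W = 121.212

I − A =
  [   0.85    -0.15]
  [  -0.15     0.90]
det(I−A) = (0.85)(0.90) − (-0.15)(-0.15) = 0.7425
adj(I−A) = [[0.90, 0.15], [0.15, 0.85]]
(I − A)⁻¹ = adj(I−A) / det(I−A) ≈
  [   1.2121     0.2020]
  [   0.2020     1.1448]
Δx = (I − A)⁻¹ Δd with Δd having +100 in the Water component and 0 elsewhere.
So Δx_W = L_WW · (+100), where L_WW = adj(I−A)_WW / det(I−A) = 0.90 / 0.7425.
Δx_W = 0.90 × (+100) / 0.7425 = 90.00 / 0.7425 ≈ 121.212.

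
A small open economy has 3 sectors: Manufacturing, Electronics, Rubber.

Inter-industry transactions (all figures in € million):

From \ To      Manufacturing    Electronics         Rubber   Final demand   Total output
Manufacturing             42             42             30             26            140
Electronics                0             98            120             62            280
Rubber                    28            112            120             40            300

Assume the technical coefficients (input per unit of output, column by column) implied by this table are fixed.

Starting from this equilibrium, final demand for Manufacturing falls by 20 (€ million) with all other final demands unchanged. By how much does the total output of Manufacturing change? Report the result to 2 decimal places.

Δx_1 = -33.82

Technical coefficients a_ij = z_ij / X_j:
  a_11 = 42/140 = 0.30, a_21 = 0/140 = 0.00, a_31 = 28/140 = 0.20
  a_12 = 42/280 = 0.15, a_22 = 98/280 = 0.35, a_32 = 112/280 = 0.40
  a_13 = 30/300 = 0.10, a_23 = 120/300 = 0.40, a_33 = 120/300 = 0.40
I − A =
  [   0.70    -0.15    -0.10]
  [   0.00     0.65    -0.40]
  [  -0.20    -0.40     0.60]
Cofactors of I−A, C_ij = (−1)^(i+j)·(minor ij) (rows/columns in the sector order above):
  C_11 = (0.65)(0.60) − (-0.40)(-0.40) = 0.2300
  C_12 = −[(0.00)(0.60) − (-0.40)(-0.20)] = 0.0800
  C_13 = (0.00)(-0.40) − (0.65)(-0.20) = 0.1300
  C_21 = −[(-0.15)(0.60) − (-0.10)(-0.40)] = 0.1300
  C_22 = (0.70)(0.60) − (-0.10)(-0.20) = 0.4000
  C_23 = −[(0.70)(-0.40) − (-0.15)(-0.20)] = 0.3100
  C_31 = (-0.15)(-0.40) − (-0.10)(0.65) = 0.1250
  C_32 = −[(0.70)(-0.40) − (-0.10)(0.00)] = 0.2800
  C_33 = (0.70)(0.65) − (-0.15)(0.00) = 0.4550
det(I−A) = Σ_j (I−A)_1j·C_1j = (0.70)(0.2300) + (-0.15)(0.0800) + (-0.10)(0.1300) = 0.1360
adj(I−A) = Cᵀ =
  [ 0.2300   0.1300   0.1250]
  [ 0.0800   0.4000   0.2800]
  [ 0.1300   0.3100   0.4550]
(I − A)⁻¹ = adj(I−A) / det(I−A) ≈
  [   1.6912     0.9559     0.9191]
  [   0.5882     2.9412     2.0588]
  [   0.9559     2.2794     3.3456]
Δx = (I − A)⁻¹ Δd with Δd having -20 in the Manufacturing component and 0 elsewhere.
So Δx_1 = L_11 · (-20), where L_11 = adj(I−A)_11 / det(I−A) = 0.2300 / 0.1360.
Δx_1 = 0.2300 × (-20) / 0.1360 = -4.60 / 0.1360 ≈ -33.82.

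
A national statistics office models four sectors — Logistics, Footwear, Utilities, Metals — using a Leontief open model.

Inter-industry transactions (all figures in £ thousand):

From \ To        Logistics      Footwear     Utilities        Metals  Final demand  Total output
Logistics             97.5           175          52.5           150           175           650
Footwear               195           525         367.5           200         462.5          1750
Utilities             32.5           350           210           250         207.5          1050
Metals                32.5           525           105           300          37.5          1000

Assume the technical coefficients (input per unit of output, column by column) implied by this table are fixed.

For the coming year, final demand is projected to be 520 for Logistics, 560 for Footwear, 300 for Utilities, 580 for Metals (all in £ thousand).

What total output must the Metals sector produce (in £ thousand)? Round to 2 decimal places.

Technical coefficients a_ij = z_ij / X_j:
  a_11 = 97.5/650 = 0.15, a_21 = 195/650 = 0.30, a_31 = 32.5/650 = 0.05, a_41 = 32.5/650 = 0.05
  a_12 = 175/1750 = 0.10, a_22 = 525/1750 = 0.30, a_32 = 350/1750 = 0.20, a_42 = 525/1750 = 0.30
  a_13 = 52.5/1050 = 0.05, a_23 = 367.5/1050 = 0.35, a_33 = 210/1050 = 0.20, a_43 = 105/1050 = 0.10
  a_14 = 150/1000 = 0.15, a_24 = 200/1000 = 0.20, a_34 = 250/1000 = 0.25, a_44 = 300/1000 = 0.30
I − A =
  [   0.85    -0.10    -0.05    -0.15]
  [  -0.30     0.70    -0.35    -0.20]
  [  -0.05    -0.20     0.80    -0.25]
  [  -0.05    -0.30    -0.10     0.70]
Compute the cofactors C_ij = (−1)^(i+j)·(3×3 minor ij) of I−A; the adjugate is their transpose:
adj(I−A) = Cᵀ =
  [ 0.247250   0.103250   0.074250   0.109000]
  [ 0.186125   0.445625   0.238125   0.252250]
  [ 0.096750   0.188250   0.324750   0.190500]
  [ 0.111250   0.225250   0.153750   0.386000]
det(I−A) = Σ_j (I−A)_1j·C_1j = (0.85)(0.247250) + (-0.10)(0.186125) + (-0.05)(0.096750) + (-0.15)(0.111250) = 0.170025
(I − A)⁻¹ = adj(I−A) / det(I−A) ≈
  [   1.4542     0.6073     0.4367     0.6411]
  [   1.0947     2.6209     1.4005     1.4836]
  [   0.5690     1.1072     1.9100     1.1204]
  [   0.6543     1.3248     0.9043     2.2703]
x = (I − A)⁻¹ d = adj(I−A)·d / det(I−A), with det(I−A) = 0.170025:
  x_1 = (0.247250·520 + 0.103250·560 + 0.074250·300 + 0.109000·580) / 0.170025 = 271.885 / 0.170025 ≈ 1599.09
  x_2 = (0.186125·520 + 0.445625·560 + 0.238125·300 + 0.252250·580) / 0.170025 = 564.0775 / 0.170025 ≈ 3317.62
  x_3 = (0.096750·520 + 0.188250·560 + 0.324750·300 + 0.190500·580) / 0.170025 = 363.645 / 0.170025 ≈ 2138.77
  x_4 = (0.111250·520 + 0.225250·560 + 0.153750·300 + 0.386000·580) / 0.170025 = 453.995 / 0.170025 ≈ 2670.17

x_4 = 2670.17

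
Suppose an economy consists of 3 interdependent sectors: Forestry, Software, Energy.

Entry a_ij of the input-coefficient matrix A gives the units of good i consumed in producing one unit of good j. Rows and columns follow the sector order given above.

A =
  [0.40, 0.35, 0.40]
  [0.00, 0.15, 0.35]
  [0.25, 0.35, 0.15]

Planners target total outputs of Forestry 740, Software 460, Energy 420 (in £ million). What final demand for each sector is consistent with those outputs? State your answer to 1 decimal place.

I − A =
  [   0.60    -0.35    -0.40]
  [   0.00     0.85    -0.35]
  [  -0.25    -0.35     0.85]
d = (I − A) x:
  d_F = (+0.60)·740 + (-0.35)·460 + (-0.40)·420 = 115.0
  d_S = (+0.00)·740 + (+0.85)·460 + (-0.35)·420 = 244.0
  d_E = (-0.25)·740 + (-0.35)·460 + (+0.85)·420 = 11.0

d_F = 115.0, d_S = 244.0, d_E = 11.0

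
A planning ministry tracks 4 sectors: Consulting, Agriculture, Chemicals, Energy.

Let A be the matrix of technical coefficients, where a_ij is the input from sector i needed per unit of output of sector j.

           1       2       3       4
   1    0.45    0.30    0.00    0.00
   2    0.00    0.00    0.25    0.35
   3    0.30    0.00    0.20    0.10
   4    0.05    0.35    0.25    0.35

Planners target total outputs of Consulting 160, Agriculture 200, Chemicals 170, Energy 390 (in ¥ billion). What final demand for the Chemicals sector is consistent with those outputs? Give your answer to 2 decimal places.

I − A =
  [   0.55    -0.30     0.00     0.00]
  [   0.00     1.00    -0.25    -0.35]
  [  -0.30     0.00     0.80    -0.10]
  [  -0.05    -0.35    -0.25     0.65]
d = (I − A) x:
  d_1 = (+0.55)·160 + (-0.30)·200 + (+0.00)·170 + (+0.00)·390 = 28.00
  d_2 = (+0.00)·160 + (+1.00)·200 + (-0.25)·170 + (-0.35)·390 = 21.00
  d_3 = (-0.30)·160 + (+0.00)·200 + (+0.80)·170 + (-0.10)·390 = 49.00
  d_4 = (-0.05)·160 + (-0.35)·200 + (-0.25)·170 + (+0.65)·390 = 133.00

d_3 = 49.00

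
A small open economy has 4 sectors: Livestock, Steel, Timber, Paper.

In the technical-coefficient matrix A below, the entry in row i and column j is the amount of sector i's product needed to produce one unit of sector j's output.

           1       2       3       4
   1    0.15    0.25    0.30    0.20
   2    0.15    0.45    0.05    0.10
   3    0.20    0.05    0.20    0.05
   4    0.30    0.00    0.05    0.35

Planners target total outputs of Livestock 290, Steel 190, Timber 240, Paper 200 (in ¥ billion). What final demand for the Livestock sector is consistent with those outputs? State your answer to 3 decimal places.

d_1 = 87.000

I − A =
  [   0.85    -0.25    -0.30    -0.20]
  [  -0.15     0.55    -0.05    -0.10]
  [  -0.20    -0.05     0.80    -0.05]
  [  -0.30     0.00    -0.05     0.65]
d = (I − A) x:
  d_1 = (+0.85)·290 + (-0.25)·190 + (-0.30)·240 + (-0.20)·200 = 87.000
  d_2 = (-0.15)·290 + (+0.55)·190 + (-0.05)·240 + (-0.10)·200 = 29.000
  d_3 = (-0.20)·290 + (-0.05)·190 + (+0.80)·240 + (-0.05)·200 = 114.500
  d_4 = (-0.30)·290 + (+0.00)·190 + (-0.05)·240 + (+0.65)·200 = 31.000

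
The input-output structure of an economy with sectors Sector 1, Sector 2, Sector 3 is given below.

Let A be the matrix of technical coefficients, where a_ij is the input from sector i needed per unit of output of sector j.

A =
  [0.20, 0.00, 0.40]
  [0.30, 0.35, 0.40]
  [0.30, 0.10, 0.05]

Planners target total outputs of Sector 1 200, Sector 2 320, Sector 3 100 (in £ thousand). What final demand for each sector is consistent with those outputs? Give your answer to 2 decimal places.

I − A =
  [   0.80     0.00    -0.40]
  [  -0.30     0.65    -0.40]
  [  -0.30    -0.10     0.95]
d = (I − A) x:
  d_1 = (+0.80)·200 + (+0.00)·320 + (-0.40)·100 = 120.00
  d_2 = (-0.30)·200 + (+0.65)·320 + (-0.40)·100 = 108.00
  d_3 = (-0.30)·200 + (-0.10)·320 + (+0.95)·100 = 3.00

d_1 = 120.00, d_2 = 108.00, d_3 = 3.00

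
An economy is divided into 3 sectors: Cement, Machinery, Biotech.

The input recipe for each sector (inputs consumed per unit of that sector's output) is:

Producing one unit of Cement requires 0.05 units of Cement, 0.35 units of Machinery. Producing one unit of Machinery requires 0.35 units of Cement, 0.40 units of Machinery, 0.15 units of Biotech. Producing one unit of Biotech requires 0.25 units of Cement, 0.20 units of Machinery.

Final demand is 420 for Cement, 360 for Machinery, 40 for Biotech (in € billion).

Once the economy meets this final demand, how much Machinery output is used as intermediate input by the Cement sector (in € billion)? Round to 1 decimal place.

I − A =
  [   0.95    -0.35    -0.25]
  [  -0.35     0.60    -0.20]
  [   0.00    -0.15     1.00]
Cofactors of I−A, C_ij = (−1)^(i+j)·(minor ij) (rows/columns in the sector order above):
  C_11 = (0.60)(1.00) − (-0.20)(-0.15) = 0.5700
  C_12 = −[(-0.35)(1.00) − (-0.20)(0.00)] = 0.3500
  C_13 = (-0.35)(-0.15) − (0.60)(0.00) = 0.0525
  C_21 = −[(-0.35)(1.00) − (-0.25)(-0.15)] = 0.3875
  C_22 = (0.95)(1.00) − (-0.25)(0.00) = 0.9500
  C_23 = −[(0.95)(-0.15) − (-0.35)(0.00)] = 0.1425
  C_31 = (-0.35)(-0.20) − (-0.25)(0.60) = 0.2200
  C_32 = −[(0.95)(-0.20) − (-0.25)(-0.35)] = 0.2775
  C_33 = (0.95)(0.60) − (-0.35)(-0.35) = 0.4475
det(I−A) = Σ_j (I−A)_1j·C_1j = (0.95)(0.5700) + (-0.35)(0.3500) + (-0.25)(0.0525) = 0.405875
adj(I−A) = Cᵀ =
  [ 0.5700   0.3875   0.2200]
  [ 0.3500   0.9500   0.2775]
  [ 0.0525   0.1425   0.4475]
(I − A)⁻¹ = adj(I−A) / det(I−A) ≈
  [   1.4044     0.9547     0.5420]
  [   0.8623     2.3406     0.6837]
  [   0.1294     0.3511     1.1026]
First solve x = (I − A)⁻¹ d = adj(I−A)·d / det(I−A); in particular x_C = (0.5700·420 + 0.3875·360 + 0.2200·40) / 0.405875 = 387.70 / 0.405875 ≈ 955.220.
Intermediate flow from M to C: z_MC = a_MC · x_C = 0.35 × 387.70 / 0.405875 = 135.695 / 0.405875 ≈ 334.3.

z_MC = 334.3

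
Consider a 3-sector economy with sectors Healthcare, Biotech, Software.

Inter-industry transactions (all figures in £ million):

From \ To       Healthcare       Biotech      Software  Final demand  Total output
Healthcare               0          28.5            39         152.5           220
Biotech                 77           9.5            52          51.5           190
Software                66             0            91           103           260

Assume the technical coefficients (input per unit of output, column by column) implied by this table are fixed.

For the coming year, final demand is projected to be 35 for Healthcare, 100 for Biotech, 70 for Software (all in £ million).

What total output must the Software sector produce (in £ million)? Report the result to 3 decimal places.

Technical coefficients a_ij = z_ij / X_j:
  a_HH = 0/220 = 0.00, a_BH = 77/220 = 0.35, a_SH = 66/220 = 0.30
  a_HB = 28.5/190 = 0.15, a_BB = 9.5/190 = 0.05, a_SB = 0/190 = 0.00
  a_HS = 39/260 = 0.15, a_BS = 52/260 = 0.20, a_SS = 91/260 = 0.35
I − A =
  [   1.00    -0.15    -0.15]
  [  -0.35     0.95    -0.20]
  [  -0.30     0.00     0.65]
Cofactors of I−A, C_ij = (−1)^(i+j)·(minor ij) (rows/columns in the sector order above):
  C_11 = (0.95)(0.65) − (-0.20)(0.00) = 0.6175
  C_12 = −[(-0.35)(0.65) − (-0.20)(-0.30)] = 0.2875
  C_13 = (-0.35)(0.00) − (0.95)(-0.30) = 0.2850
  C_21 = −[(-0.15)(0.65) − (-0.15)(0.00)] = 0.0975
  C_22 = (1.00)(0.65) − (-0.15)(-0.30) = 0.6050
  C_23 = −[(1.00)(0.00) − (-0.15)(-0.30)] = 0.0450
  C_31 = (-0.15)(-0.20) − (-0.15)(0.95) = 0.1725
  C_32 = −[(1.00)(-0.20) − (-0.15)(-0.35)] = 0.2525
  C_33 = (1.00)(0.95) − (-0.15)(-0.35) = 0.8975
det(I−A) = Σ_j (I−A)_1j·C_1j = (1.00)(0.6175) + (-0.15)(0.2875) + (-0.15)(0.2850) = 0.531625
adj(I−A) = Cᵀ =
  [ 0.6175   0.0975   0.1725]
  [ 0.2875   0.6050   0.2525]
  [ 0.2850   0.0450   0.8975]
(I − A)⁻¹ = adj(I−A) / det(I−A) ≈
  [   1.1615     0.1834     0.3245]
  [   0.5408     1.1380     0.4750]
  [   0.5361     0.0846     1.6882]
x = (I − A)⁻¹ d = adj(I−A)·d / det(I−A), with det(I−A) = 0.531625:
  x_H = (0.6175·35 + 0.0975·100 + 0.1725·70) / 0.531625 = 43.4375 / 0.531625 ≈ 81.707
  x_B = (0.2875·35 + 0.6050·100 + 0.2525·70) / 0.531625 = 88.2375 / 0.531625 ≈ 165.977
  x_S = (0.2850·35 + 0.0450·100 + 0.8975·70) / 0.531625 = 77.30 / 0.531625 ≈ 145.403

x_S = 145.403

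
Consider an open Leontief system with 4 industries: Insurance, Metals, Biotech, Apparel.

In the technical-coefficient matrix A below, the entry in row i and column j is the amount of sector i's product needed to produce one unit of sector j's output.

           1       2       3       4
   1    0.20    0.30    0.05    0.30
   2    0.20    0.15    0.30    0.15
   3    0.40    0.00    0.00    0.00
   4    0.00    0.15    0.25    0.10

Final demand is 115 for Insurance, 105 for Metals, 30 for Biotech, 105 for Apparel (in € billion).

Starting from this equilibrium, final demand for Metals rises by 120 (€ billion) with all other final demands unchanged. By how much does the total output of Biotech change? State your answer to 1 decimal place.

I − A =
  [   0.80    -0.30    -0.05    -0.30]
  [  -0.20     0.85    -0.30    -0.15]
  [  -0.40     0.00     1.00     0.00]
  [   0.00    -0.15    -0.25     0.90]
Compute the cofactors C_ij = (−1)^(i+j)·(3×3 minor ij) of I−A; the adjugate is their transpose:
adj(I−A) = Cᵀ =
  [ 0.742500   0.315000   0.206625   0.300000]
  [ 0.303000   0.672000   0.270000   0.213000]
  [ 0.297000   0.126000   0.531000   0.120000]
  [ 0.133000   0.147000   0.192500   0.567000]
det(I−A) = Σ_j (I−A)_1j·C_1j = (0.80)(0.742500) + (-0.30)(0.303000) + (-0.05)(0.297000) + (-0.30)(0.133000) = 0.44835
(I − A)⁻¹ = adj(I−A) / det(I−A) ≈
  [   1.6561     0.7026     0.4609     0.6691]
  [   0.6758     1.4988     0.6022     0.4751]
  [   0.6624     0.2810     1.1843     0.2676]
  [   0.2966     0.3279     0.4294     1.2646]
Δx = (I − A)⁻¹ Δd with Δd having +120 in the Metals component and 0 elsewhere.
So Δx_3 = L_32 · (+120), where L_32 = adj(I−A)_32 / det(I−A) = 0.126000 / 0.44835.
Δx_3 = 0.126000 × (+120) / 0.44835 = 15.12 / 0.44835 ≈ 33.7.

Δx_3 = 33.7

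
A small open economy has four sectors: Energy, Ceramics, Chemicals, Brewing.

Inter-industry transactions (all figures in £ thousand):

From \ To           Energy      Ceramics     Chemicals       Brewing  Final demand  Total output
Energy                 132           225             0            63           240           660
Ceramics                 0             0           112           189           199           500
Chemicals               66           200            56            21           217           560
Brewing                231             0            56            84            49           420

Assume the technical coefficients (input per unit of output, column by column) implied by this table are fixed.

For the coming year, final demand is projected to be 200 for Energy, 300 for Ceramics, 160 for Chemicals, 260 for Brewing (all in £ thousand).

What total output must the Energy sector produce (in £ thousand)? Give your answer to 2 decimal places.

Technical coefficients a_ij = z_ij / X_j:
  a_11 = 132/660 = 0.20, a_21 = 0/660 = 0.00, a_31 = 66/660 = 0.10, a_41 = 231/660 = 0.35
  a_12 = 225/500 = 0.45, a_22 = 0/500 = 0.00, a_32 = 200/500 = 0.40, a_42 = 0/500 = 0.00
  a_13 = 0/560 = 0.00, a_23 = 112/560 = 0.20, a_33 = 56/560 = 0.10, a_43 = 56/560 = 0.10
  a_14 = 63/420 = 0.15, a_24 = 189/420 = 0.45, a_34 = 21/420 = 0.05, a_44 = 84/420 = 0.20
I − A =
  [   0.80    -0.45     0.00    -0.15]
  [   0.00     1.00    -0.20    -0.45]
  [  -0.10    -0.40     0.90    -0.05]
  [  -0.35     0.00    -0.10     0.80]
Compute the cofactors C_ij = (−1)^(i+j)·(3×3 minor ij) of I−A; the adjugate is their transpose:
adj(I−A) = Cᵀ =
  [ 0.633000   0.327750   0.107250   0.309750]
  [ 0.165750   0.523250   0.153500   0.335000]
  [ 0.160500   0.278875   0.516625   0.219250]
  [ 0.297000   0.178250   0.111500   0.647000]
det(I−A) = Σ_j (I−A)_1j·C_1j = (0.80)(0.633000) + (-0.45)(0.165750) + (0.00)(0.160500) + (-0.15)(0.297000) = 0.3872625
(I − A)⁻¹ = adj(I−A) / det(I−A) ≈
  [   1.6346     0.8463     0.2769     0.7998]
  [   0.4280     1.3512     0.3964     0.8650]
  [   0.4144     0.7201     1.3340     0.5662]
  [   0.7669     0.4603     0.2879     1.6707]
x = (I − A)⁻¹ d = adj(I−A)·d / det(I−A), with det(I−A) = 0.3872625:
  x_1 = (0.633000·200 + 0.327750·300 + 0.107250·160 + 0.309750·260) / 0.3872625 = 322.62 / 0.3872625 ≈ 833.08
  x_2 = (0.165750·200 + 0.523250·300 + 0.153500·160 + 0.335000·260) / 0.3872625 = 301.785 / 0.3872625 ≈ 779.28
  x_3 = (0.160500·200 + 0.278875·300 + 0.516625·160 + 0.219250·260) / 0.3872625 = 255.4275 / 0.3872625 ≈ 659.57
  x_4 = (0.297000·200 + 0.178250·300 + 0.111500·160 + 0.647000·260) / 0.3872625 = 298.935 / 0.3872625 ≈ 771.92

x_1 = 833.08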